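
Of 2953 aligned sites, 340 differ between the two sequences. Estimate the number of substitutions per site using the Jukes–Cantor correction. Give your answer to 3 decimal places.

p = 340/2953 ≈ 0.115137.
d = −(3/4) ln(1 − 4p/3) = −0.75 ln(1 − 0.153516) = −0.75 ln(0.846484)
  = −0.75 × (-0.166664) = 0.124998 substitutions/site.

0.125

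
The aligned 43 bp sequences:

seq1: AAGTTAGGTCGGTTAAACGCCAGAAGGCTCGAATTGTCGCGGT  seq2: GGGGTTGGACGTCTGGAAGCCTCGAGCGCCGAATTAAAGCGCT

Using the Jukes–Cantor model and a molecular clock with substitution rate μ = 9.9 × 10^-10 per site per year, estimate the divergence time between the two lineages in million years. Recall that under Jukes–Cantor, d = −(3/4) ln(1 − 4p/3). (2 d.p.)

366.66

The sequences differ at 20 of 43 sites, so p = 20/43 ≈ 0.465116.
d = −(3/4) ln(1 − 4p/3) = −0.75 ln(1 − 0.620155) = −0.75 ln(0.379845)
  = −0.75 × (-0.967992) = 0.725994 substitutions/site.
Under a molecular clock d = 2μt, so t = d/(2μ) = 0.725994 / (2 × 9.9 × 10^-10) = 366.66 million years.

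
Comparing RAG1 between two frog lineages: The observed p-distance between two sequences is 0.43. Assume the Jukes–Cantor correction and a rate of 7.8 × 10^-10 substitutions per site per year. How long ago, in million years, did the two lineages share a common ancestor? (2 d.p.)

d = −(3/4) ln(1 − 4p/3) = −0.75 ln(1 − 0.573333) = −0.75 ln(0.426667)
  = −0.75 × (-0.851751) = 0.638813 substitutions/site.
Under a molecular clock d = 2μt, so t = d/(2μ) = 0.638813 / (2 × 7.8 × 10^-10) = 409.50 million years.

409.50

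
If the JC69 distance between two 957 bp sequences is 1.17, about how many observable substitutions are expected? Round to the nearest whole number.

567

Invert JC69: p = (3/4)(1 − e^(−4d/3)) = 0.75 × (1 − e^(-1.56)) = 0.75 × (1 − 0.210136) = 0.592398.
Expected differing sites = pL ≈ 0.592398 × 957 = 566.924886 ≈ 567.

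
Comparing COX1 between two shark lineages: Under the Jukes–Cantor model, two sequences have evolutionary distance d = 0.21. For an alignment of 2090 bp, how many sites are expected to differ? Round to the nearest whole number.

383

Invert JC69: p = (3/4)(1 − e^(−4d/3)) = 0.75 × (1 − e^(-0.28)) = 0.75 × (1 − 0.755784) = 0.183162.
Expected differing sites = pL ≈ 0.183162 × 2090 = 382.80858 ≈ 383.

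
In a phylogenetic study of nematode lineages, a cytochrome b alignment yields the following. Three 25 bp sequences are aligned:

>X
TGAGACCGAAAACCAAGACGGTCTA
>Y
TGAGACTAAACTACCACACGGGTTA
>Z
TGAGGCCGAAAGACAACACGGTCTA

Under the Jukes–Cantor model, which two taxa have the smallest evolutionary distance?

X and Z

X–Y: 9/25 differ, p = 0.360, d = 0.490.
X–Z: 4/25 differ, p = 0.160, d = 0.180.
Y–Z: 8/25 differ, p = 0.320, d = 0.417.
The smallest distance is between X and Z.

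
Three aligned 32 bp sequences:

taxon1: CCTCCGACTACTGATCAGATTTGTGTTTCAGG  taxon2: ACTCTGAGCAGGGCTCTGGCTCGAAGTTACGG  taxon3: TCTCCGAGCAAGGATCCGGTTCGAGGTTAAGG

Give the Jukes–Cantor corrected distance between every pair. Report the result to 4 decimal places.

d(taxon1,taxon2) = 0.8240, d(taxon1,taxon3) = 0.4598, d(taxon2,taxon3) = 0.3041

taxon1–taxon2: 16/32 sites differ → p = 0.5, d = −0.75 ln(1 − 0.666667) = 0.823960 ≈ 0.8240.
taxon1–taxon3: 11/32 sites differ → p = 0.34375, d = −0.75 ln(1 − 0.458333) = 0.459828 ≈ 0.4598.
taxon2–taxon3: 8/32 sites differ → p = 0.25, d = −0.75 ln(1 − 0.333333) = 0.304098 ≈ 0.3041.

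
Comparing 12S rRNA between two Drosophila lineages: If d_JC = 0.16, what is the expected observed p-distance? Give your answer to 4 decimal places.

0.1441

p = (3/4)(1 − e^(−4d/3)) = 0.75 × (1 − e^(-0.213333)) = 0.75 × (1 − 0.807887) = 0.144085.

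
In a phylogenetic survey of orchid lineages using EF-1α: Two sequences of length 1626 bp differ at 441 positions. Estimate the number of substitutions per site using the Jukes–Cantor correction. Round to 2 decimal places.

p = 441/1626 ≈ 0.271218.
d = −(3/4) ln(1 − 4p/3) = −0.75 ln(1 − 0.361624) = −0.75 ln(0.638376)
  = −0.75 × (-0.448828) = 0.336621 substitutions/site.

0.34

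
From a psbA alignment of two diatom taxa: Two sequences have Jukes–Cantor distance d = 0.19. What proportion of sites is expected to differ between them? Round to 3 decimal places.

0.168

p = (3/4)(1 − e^(−4d/3)) = 0.75 × (1 − e^(-0.253333)) = 0.75 × (1 − 0.776209) = 0.167843.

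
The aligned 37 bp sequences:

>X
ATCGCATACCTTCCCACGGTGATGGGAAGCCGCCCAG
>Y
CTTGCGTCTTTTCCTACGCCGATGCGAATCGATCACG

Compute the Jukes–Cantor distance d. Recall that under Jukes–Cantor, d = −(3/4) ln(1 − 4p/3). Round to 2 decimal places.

0.64

The sequences differ at 16 of 37 sites, so p = 16/37 ≈ 0.432432.
d = −(3/4) ln(1 − 4p/3) = −0.75 ln(1 − 0.576576) = −0.75 ln(0.423424)
  = −0.75 × (-0.859381) = 0.644536 substitutions/site.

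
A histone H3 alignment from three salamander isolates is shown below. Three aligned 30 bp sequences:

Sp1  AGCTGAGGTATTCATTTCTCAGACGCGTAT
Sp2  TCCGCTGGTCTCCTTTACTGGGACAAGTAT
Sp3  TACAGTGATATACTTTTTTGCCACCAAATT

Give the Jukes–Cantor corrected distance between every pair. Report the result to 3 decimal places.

d(Sp1,Sp2) = 0.647, d(Sp1,Sp3) = 0.931, d(Sp2,Sp3) = 0.730

Sp1–Sp2: 13/30 sites differ → p ≈ 0.433333, d = −0.75 ln(1 − 0.577777) = 0.646666 ≈ 0.647.
Sp1–Sp3: 16/30 sites differ → p ≈ 0.533333, d = −0.75 ln(1 − 0.711111) = 0.931285 ≈ 0.931.
Sp2–Sp3: 14/30 sites differ → p ≈ 0.466667, d = −0.75 ln(1 − 0.622223) = 0.730088 ≈ 0.730.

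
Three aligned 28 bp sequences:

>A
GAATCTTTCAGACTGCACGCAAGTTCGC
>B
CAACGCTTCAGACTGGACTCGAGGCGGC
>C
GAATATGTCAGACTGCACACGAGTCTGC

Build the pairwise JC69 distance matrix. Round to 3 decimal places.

d(A,B) = 0.485, d(A,C) = 0.252, d(B,C) = 0.420

A–B: 10/28 sites differ → p ≈ 0.357143, d = −0.75 ln(1 − 0.476191) = 0.484971 ≈ 0.485.
A–C: 6/28 sites differ → p ≈ 0.214286, d = −0.75 ln(1 − 0.285715) = 0.252355 ≈ 0.252.
B–C: 9/28 sites differ → p ≈ 0.321429, d = −0.75 ln(1 − 0.428572) = 0.419713 ≈ 0.420.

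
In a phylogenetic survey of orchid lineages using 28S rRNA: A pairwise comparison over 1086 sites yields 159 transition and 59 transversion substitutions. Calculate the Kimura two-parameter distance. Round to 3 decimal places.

P = 159/1086 ≈ 0.146409 and Q = 59/1086 ≈ 0.054328.
Under the Kimura two-parameter model, d = −½ ln(1 − 2P − Q) − ¼ ln(1 − 2Q).
1 − 2P − Q = 0.652854, giving −½ ln(0.652854) = 0.213201.
1 − 2Q = 0.891344, giving −¼ ln(0.891344) = 0.028756.
d = 0.213201 + 0.028756 = 0.241957.

0.242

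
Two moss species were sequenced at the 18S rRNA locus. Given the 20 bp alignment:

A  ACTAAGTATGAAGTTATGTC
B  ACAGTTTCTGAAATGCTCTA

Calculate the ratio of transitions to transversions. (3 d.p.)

0.250

Transitions are A↔G and C↔T; transversions are all other mismatches.
Transitions: 2. Transversions: 8.
R = 2/8 = 0.250.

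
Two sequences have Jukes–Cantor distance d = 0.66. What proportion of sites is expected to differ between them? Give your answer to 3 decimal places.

0.439

p = (3/4)(1 − e^(−4d/3)) = 0.75 × (1 − e^(-0.88)) = 0.75 × (1 − 0.414783) = 0.438913.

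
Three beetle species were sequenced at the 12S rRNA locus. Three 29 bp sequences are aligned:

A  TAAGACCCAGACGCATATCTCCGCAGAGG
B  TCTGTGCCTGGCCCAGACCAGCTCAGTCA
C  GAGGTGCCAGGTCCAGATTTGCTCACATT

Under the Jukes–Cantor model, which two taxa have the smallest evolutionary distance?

A–B: 15/29 differ, p = 0.517, d = 0.878.
A–C: 14/29 differ, p = 0.483, d = 0.774.
B–C: 12/29 differ, p = 0.414, d = 0.602.
The smallest distance is between B and C.

B and C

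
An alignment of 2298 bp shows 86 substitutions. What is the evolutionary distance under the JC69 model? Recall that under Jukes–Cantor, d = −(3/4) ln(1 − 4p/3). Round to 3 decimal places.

0.038

p = 86/2298 ≈ 0.037424.
d = −(3/4) ln(1 − 4p/3) = −0.75 ln(1 − 0.049899) = −0.75 ln(0.950101)
  = −0.75 × (-0.051187) = 0.038390 substitutions/site.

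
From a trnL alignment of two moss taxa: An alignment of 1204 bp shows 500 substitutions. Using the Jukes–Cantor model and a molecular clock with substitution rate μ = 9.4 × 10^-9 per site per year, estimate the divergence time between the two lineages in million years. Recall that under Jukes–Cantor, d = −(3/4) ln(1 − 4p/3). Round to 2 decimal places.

p = 500/1204 ≈ 0.415282.
d = −(3/4) ln(1 − 4p/3) = −0.75 ln(1 − 0.553709) = −0.75 ln(0.446291)
  = −0.75 × (-0.806784) = 0.605088 substitutions/site.
Under a molecular clock d = 2μt, so t = d/(2μ) = 0.605088 / (2 × 9.4 × 10^-9) = 32.19 million years.

32.19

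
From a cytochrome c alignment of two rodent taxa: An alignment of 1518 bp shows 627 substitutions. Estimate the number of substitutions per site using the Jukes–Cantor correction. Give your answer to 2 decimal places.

0.60

p = 627/1518 ≈ 0.413043.
d = −(3/4) ln(1 − 4p/3) = −0.75 ln(1 − 0.550724) = −0.75 ln(0.449276)
  = −0.75 × (-0.800118) = 0.600089 substitutions/site.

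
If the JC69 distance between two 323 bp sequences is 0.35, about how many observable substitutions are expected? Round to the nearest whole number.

Invert JC69: p = (3/4)(1 − e^(−4d/3)) = 0.75 × (1 − e^(-0.466667)) = 0.75 × (1 − 0.627089) = 0.279683.
Expected differing sites = pL ≈ 0.279683 × 323 = 90.337609 ≈ 90.

90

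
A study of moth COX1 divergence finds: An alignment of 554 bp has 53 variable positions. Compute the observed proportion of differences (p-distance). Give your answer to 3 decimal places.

0.096

p = 53/554 = 0.095667… ≈ 0.096 (to 3 d.p.).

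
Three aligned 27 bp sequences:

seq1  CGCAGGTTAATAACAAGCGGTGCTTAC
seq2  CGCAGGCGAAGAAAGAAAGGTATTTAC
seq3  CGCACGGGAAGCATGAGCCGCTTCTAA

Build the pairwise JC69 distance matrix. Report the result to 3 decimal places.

seq1–seq2: 9/27 sites differ → p ≈ 0.333333, d = −0.75 ln(1 − 0.444444) = 0.440839 ≈ 0.441.
seq1–seq3: 13/27 sites differ → p ≈ 0.481481, d = −0.75 ln(1 − 0.641975) = 0.770364 ≈ 0.770.
seq2–seq3: 11/27 sites differ → p ≈ 0.407407, d = −0.75 ln(1 − 0.543209) = 0.587647 ≈ 0.588.

d(seq1,seq2) = 0.441, d(seq1,seq3) = 0.770, d(seq2,seq3) = 0.588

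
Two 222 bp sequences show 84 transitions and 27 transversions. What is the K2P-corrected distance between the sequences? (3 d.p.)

1.123

P = 84/222 ≈ 0.378378 and Q = 27/222 ≈ 0.121622.
Under the Kimura two-parameter model, d = −½ ln(1 − 2P − Q) − ¼ ln(1 − 2Q).
1 − 2P − Q = 0.121622, giving −½ ln(0.121622) = 1.053419.
1 − 2Q = 0.756756, giving −¼ ln(0.756756) = 0.069679.
d = 1.053419 + 0.069679 = 1.123098.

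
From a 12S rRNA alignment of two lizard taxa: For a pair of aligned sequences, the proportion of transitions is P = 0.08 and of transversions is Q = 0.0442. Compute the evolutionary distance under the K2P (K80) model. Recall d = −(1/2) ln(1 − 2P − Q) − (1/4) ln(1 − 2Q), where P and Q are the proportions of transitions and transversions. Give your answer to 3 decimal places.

0.137

Under the Kimura two-parameter model, d = −½ ln(1 − 2P − Q) − ¼ ln(1 − 2Q).
1 − 2P − Q = 0.7958, giving −½ ln(0.7958) = 0.114204.
1 − 2Q = 0.9116, giving −¼ ln(0.9116) = 0.023138.
d = 0.114204 + 0.023138 = 0.137342.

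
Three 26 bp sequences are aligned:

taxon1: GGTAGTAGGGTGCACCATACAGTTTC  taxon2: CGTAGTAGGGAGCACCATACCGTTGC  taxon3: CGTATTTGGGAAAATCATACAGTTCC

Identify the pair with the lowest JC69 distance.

taxon1 and taxon2

taxon1–taxon2: 4/26 differ, p = 0.154, d = 0.172.
taxon1–taxon3: 8/26 differ, p = 0.308, d = 0.396.
taxon2–taxon3: 7/26 differ, p = 0.269, d = 0.334.
The smallest distance is between taxon1 and taxon2.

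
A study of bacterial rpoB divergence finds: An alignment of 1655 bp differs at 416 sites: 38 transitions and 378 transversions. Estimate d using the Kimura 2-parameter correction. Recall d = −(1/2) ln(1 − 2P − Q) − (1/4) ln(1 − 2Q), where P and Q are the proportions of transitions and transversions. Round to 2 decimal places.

P = 38/1655 ≈ 0.022961 and Q = 378/1655 ≈ 0.228399.
Under the Kimura two-parameter model, d = −½ ln(1 − 2P − Q) − ¼ ln(1 − 2Q).
1 − 2P − Q = 0.725679, giving −½ ln(0.725679) = 0.160324.
1 − 2Q = 0.543202, giving −¼ ln(0.543202) = 0.152569.
d = 0.160324 + 0.152569 = 0.312893.

0.31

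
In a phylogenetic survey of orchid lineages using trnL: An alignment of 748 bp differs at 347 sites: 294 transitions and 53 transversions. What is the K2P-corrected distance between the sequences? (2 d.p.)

P = 294/748 ≈ 0.393048 and Q = 53/748 ≈ 0.070856.
Under the Kimura two-parameter model, d = −½ ln(1 − 2P − Q) − ¼ ln(1 − 2Q).
1 − 2P − Q = 0.143048, giving −½ ln(0.143048) = 0.972288.
1 − 2Q = 0.858288, giving −¼ ln(0.858288) = 0.038204.
d = 0.972288 + 0.038204 = 1.010492.

1.01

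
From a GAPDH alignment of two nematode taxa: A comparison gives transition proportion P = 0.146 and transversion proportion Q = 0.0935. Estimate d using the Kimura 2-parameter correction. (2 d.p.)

Under the Kimura two-parameter model, d = −½ ln(1 − 2P − Q) − ¼ ln(1 − 2Q).
1 − 2P − Q = 0.6145, giving −½ ln(0.6145) = 0.243473.
1 − 2Q = 0.813, giving −¼ ln(0.813) = 0.051756.
d = 0.243473 + 0.051756 = 0.295229.

0.30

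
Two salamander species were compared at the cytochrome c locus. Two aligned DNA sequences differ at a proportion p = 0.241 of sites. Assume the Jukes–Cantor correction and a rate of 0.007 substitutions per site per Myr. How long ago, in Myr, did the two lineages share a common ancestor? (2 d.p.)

d = −(3/4) ln(1 − 4p/3) = −0.75 ln(1 − 0.321333) = −0.75 ln(0.678667)
  = −0.75 × (-0.387625) = 0.290719 substitutions/site.
Under a molecular clock d = 2μt, so t = d/(2μ) = 0.290719 / (2 × 0.007) = 20.77 Myr.

20.77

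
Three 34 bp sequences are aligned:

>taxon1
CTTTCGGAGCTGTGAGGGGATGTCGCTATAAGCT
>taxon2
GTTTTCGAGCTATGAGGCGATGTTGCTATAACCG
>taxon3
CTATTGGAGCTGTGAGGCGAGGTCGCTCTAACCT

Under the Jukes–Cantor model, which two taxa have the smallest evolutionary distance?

taxon1 and taxon3

taxon1–taxon2: 8/34 differ, p = 0.235, d = 0.282.
taxon1–taxon3: 6/34 differ, p = 0.176, d = 0.201.
taxon2–taxon3: 8/34 differ, p = 0.235, d = 0.282.
The smallest distance is between taxon1 and taxon3.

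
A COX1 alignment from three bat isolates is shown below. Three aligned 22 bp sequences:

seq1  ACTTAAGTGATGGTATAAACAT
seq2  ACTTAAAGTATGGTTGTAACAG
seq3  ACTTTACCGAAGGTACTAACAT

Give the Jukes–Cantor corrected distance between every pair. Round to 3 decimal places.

d(seq1,seq2) = 0.414, d(seq1,seq3) = 0.339, d(seq2,seq3) = 0.497

seq1–seq2: 7/22 sites differ → p ≈ 0.318182, d = −0.75 ln(1 − 0.424243) = 0.414052 ≈ 0.414.
seq1–seq3: 6/22 sites differ → p ≈ 0.272727, d = −0.75 ln(1 − 0.363636) = 0.338988 ≈ 0.339.
seq2–seq3: 8/22 sites differ → p ≈ 0.363636, d = −0.75 ln(1 − 0.484848) = 0.497470 ≈ 0.497.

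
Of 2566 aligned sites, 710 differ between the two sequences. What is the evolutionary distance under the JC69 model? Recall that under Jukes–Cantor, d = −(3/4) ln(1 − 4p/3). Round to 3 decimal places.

0.345

p = 710/2566 ≈ 0.276695.
d = −(3/4) ln(1 − 4p/3) = −0.75 ln(1 − 0.368927) = −0.75 ln(0.631073)
  = −0.75 × (-0.460334) = 0.345251 substitutions/site.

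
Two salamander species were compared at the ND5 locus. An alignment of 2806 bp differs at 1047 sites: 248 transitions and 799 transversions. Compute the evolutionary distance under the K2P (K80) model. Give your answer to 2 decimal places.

0.52

P = 248/2806 ≈ 0.088382 and Q = 799/2806 ≈ 0.284747.
Under the Kimura two-parameter model, d = −½ ln(1 − 2P − Q) − ¼ ln(1 − 2Q).
1 − 2P − Q = 0.538489, giving −½ ln(0.538489) = 0.309494.
1 − 2Q = 0.430506, giving −¼ ln(0.430506) = 0.210699.
d = 0.309494 + 0.210699 = 0.520193.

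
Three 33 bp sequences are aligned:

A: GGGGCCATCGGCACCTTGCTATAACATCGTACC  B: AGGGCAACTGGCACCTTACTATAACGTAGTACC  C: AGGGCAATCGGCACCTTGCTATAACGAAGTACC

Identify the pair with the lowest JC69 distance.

B and C

A–B: 7/33 differ, p = 0.212, d = 0.249.
A–C: 5/33 differ, p = 0.152, d = 0.169.
B–C: 4/33 differ, p = 0.121, d = 0.132.
The smallest distance is between B and C.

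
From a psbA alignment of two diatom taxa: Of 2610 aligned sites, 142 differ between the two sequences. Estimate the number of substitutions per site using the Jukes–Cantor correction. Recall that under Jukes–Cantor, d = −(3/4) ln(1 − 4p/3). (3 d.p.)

p = 142/2610 ≈ 0.054406.
d = −(3/4) ln(1 − 4p/3) = −0.75 ln(1 − 0.072541) = −0.75 ln(0.927459)
  = −0.75 × (-0.075307) = 0.056480 substitutions/site.

0.056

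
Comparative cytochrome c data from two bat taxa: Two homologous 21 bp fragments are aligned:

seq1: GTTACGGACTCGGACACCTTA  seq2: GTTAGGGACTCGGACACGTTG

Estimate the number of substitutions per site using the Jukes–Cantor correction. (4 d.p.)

0.1585

The sequences differ at 3 of 21 sites (5, 18, 21), so p = 3/21 ≈ 0.142857.
d = −(3/4) ln(1 − 4p/3) = −0.75 ln(1 − 0.190476) = −0.75 ln(0.809524)
  = −0.75 × (-0.211309) = 0.158482 substitutions/site.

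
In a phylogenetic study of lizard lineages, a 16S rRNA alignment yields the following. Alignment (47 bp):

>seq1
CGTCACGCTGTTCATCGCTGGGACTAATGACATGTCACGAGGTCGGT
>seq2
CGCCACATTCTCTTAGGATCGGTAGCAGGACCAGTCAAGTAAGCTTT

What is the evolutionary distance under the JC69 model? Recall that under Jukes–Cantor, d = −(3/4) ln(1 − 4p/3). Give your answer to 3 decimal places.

The sequences differ at 25 of 47 sites, so p = 25/47 ≈ 0.531915.
d = −(3/4) ln(1 − 4p/3) = −0.75 ln(1 − 0.70922) = −0.75 ln(0.29078)
  = −0.75 × (-1.235188) = 0.926391 substitutions/site.

0.926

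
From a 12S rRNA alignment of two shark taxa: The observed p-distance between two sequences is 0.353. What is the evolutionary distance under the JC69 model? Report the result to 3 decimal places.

d = −(3/4) ln(1 − 4p/3) = −0.75 ln(1 − 0.470667) = −0.75 ln(0.529333)
  = −0.75 × (-0.636138) = 0.477104 substitutions/site.

0.477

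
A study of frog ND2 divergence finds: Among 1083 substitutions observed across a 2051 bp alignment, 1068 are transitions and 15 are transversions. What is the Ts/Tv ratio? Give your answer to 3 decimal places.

R = 1068/15 = 71.200.

71.200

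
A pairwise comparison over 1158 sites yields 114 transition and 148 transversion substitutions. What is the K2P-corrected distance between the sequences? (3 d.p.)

0.270

P = 114/1158 ≈ 0.098446 and Q = 148/1158 ≈ 0.127807.
Under the Kimura two-parameter model, d = −½ ln(1 − 2P − Q) − ¼ ln(1 − 2Q).
1 − 2P − Q = 0.675301, giving −½ ln(0.675301) = 0.196298.
1 − 2Q = 0.744386, giving −¼ ln(0.744386) = 0.073799.
d = 0.196298 + 0.073799 = 0.270097.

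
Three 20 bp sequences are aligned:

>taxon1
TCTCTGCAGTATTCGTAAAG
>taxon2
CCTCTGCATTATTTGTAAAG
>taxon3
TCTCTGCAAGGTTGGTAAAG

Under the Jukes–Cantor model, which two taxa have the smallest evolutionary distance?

taxon1 and taxon2

taxon1–taxon2: 3/20 differ, p = 0.150, d = 0.167.
taxon1–taxon3: 4/20 differ, p = 0.200, d = 0.233.
taxon2–taxon3: 5/20 differ, p = 0.250, d = 0.304.
The smallest distance is between taxon1 and taxon2.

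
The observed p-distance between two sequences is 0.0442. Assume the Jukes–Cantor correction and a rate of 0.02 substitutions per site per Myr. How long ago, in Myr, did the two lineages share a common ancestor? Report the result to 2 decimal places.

d = −(3/4) ln(1 − 4p/3) = −0.75 ln(1 − 0.058933) = −0.75 ln(0.941067)
  = −0.75 × (-0.060741) = 0.045556 substitutions/site.
Under a molecular clock d = 2μt, so t = d/(2μ) = 0.045556 / (2 × 0.02) = 1.14 Myr.

1.14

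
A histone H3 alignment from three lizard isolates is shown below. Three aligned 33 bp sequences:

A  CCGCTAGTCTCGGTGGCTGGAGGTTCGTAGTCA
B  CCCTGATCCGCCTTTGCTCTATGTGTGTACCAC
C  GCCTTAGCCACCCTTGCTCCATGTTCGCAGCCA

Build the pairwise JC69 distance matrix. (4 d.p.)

d(A,B) = 0.9745, d(A,C) = 0.5587, d(B,C) = 0.4975

A–B: 18/33 sites differ → p ≈ 0.545455, d = −0.75 ln(1 − 0.727273) = 0.974463 ≈ 0.9745.
A–C: 13/33 sites differ → p ≈ 0.393939, d = −0.75 ln(1 − 0.525252) = 0.558728 ≈ 0.5587.
B–C: 12/33 sites differ → p ≈ 0.363636, d = −0.75 ln(1 − 0.484848) = 0.497470 ≈ 0.4975.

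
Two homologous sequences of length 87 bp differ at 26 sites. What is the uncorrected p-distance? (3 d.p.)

p = 26/87 = 0.298850… ≈ 0.299 (to 3 d.p.).

0.299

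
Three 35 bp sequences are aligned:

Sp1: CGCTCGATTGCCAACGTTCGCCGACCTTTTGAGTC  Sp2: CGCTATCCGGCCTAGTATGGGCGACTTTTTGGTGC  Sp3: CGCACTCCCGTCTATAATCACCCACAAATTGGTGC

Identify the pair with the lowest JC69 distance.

Sp2 and Sp3

Sp1–Sp2: 15/35 differ, p = 0.429, d = 0.635.
Sp1–Sp3: 18/35 differ, p = 0.514, d = 0.868.
Sp2–Sp3: 13/35 differ, p = 0.371, d = 0.513.
The smallest distance is between Sp2 and Sp3.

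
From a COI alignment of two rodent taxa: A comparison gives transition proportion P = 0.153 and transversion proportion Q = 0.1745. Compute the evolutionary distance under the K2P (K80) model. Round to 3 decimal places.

0.435

Under the Kimura two-parameter model, d = −½ ln(1 − 2P − Q) − ¼ ln(1 − 2Q).
1 − 2P − Q = 0.5195, giving −½ ln(0.5195) = 0.327444.
1 − 2Q = 0.651, giving −¼ ln(0.651) = 0.107311.
d = 0.327444 + 0.107311 = 0.434755.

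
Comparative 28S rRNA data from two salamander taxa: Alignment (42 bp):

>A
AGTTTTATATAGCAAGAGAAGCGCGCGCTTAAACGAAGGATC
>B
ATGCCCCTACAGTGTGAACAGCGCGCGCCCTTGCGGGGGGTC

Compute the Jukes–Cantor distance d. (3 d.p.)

0.756

The sequences differ at 20 of 42 sites, so p = 20/42 ≈ 0.47619.
d = −(3/4) ln(1 − 4p/3) = −0.75 ln(1 − 0.63492) = −0.75 ln(0.36508)
  = −0.75 × (-1.007639) = 0.755729 substitutions/site.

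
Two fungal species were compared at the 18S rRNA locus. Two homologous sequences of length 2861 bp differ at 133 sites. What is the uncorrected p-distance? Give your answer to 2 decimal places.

0.05

p = 133/2861 = 0.046487… ≈ 0.05 (to 2 d.p.).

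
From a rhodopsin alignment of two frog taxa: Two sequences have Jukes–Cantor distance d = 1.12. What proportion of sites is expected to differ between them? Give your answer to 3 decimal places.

p = (3/4)(1 − e^(−4d/3)) = 0.75 × (1 − e^(-1.493333)) = 0.75 × (1 − 0.224623) = 0.581533.

0.582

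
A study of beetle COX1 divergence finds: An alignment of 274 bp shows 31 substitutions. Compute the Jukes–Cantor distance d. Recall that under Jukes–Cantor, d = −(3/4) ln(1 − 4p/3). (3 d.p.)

p = 31/274 ≈ 0.113139.
d = −(3/4) ln(1 − 4p/3) = −0.75 ln(1 − 0.150852) = −0.75 ln(0.849148)
  = −0.75 × (-0.163522) = 0.122642 substitutions/site.

0.123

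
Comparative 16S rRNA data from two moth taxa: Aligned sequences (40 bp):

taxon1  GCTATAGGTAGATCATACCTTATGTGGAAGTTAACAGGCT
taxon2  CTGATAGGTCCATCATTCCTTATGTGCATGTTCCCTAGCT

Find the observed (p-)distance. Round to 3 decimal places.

The sequences differ at 12 of 40 positions.
p = 12/40 = 0.300.

0.300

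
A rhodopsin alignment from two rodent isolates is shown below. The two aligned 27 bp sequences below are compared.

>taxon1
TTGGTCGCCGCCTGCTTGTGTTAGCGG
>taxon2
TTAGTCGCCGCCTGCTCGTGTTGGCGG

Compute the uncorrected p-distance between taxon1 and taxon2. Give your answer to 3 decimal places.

The sequences differ at 3 of 27 positions (sites 3, 17, 23).
p = 3/27 = 0.111111… ≈ 0.111 (to 3 d.p.).

0.111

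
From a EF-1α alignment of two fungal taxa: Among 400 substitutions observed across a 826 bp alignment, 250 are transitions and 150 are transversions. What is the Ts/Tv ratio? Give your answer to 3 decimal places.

1.667

R = 250/150 = 1.666666… ≈ 1.667 (to 3 d.p.).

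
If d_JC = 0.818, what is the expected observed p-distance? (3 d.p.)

0.498

p = (3/4)(1 − e^(−4d/3)) = 0.75 × (1 − e^(-1.090667)) = 0.75 × (1 − 0.335992) = 0.498006.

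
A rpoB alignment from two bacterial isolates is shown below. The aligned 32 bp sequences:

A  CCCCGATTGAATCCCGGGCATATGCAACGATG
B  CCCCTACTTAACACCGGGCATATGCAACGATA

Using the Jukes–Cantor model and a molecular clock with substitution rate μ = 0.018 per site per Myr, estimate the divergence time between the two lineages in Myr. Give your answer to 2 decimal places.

The sequences differ at 6 of 32 sites (5, 7, 9, 12, 13, 32), so p = 6/32 = 0.1875.
d = −(3/4) ln(1 − 4p/3) = −0.75 ln(1 − 0.25) = −0.75 ln(0.75)
  = −0.75 × (-0.287682) = 0.215762 substitutions/site.
Under a molecular clock d = 2μt, so t = d/(2μ) = 0.215762 / (2 × 0.018) = 5.99 Myr.

5.99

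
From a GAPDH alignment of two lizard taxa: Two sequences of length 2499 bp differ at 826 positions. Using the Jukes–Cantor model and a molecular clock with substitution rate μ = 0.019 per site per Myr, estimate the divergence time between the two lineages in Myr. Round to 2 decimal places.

11.47

p = 826/2499 ≈ 0.330532.
d = −(3/4) ln(1 − 4p/3) = −0.75 ln(1 − 0.440709) = −0.75 ln(0.559291)
  = −0.75 × (-0.581085) = 0.435814 substitutions/site.
Under a molecular clock d = 2μt, so t = d/(2μ) = 0.435814 / (2 × 0.019) = 11.47 Myr.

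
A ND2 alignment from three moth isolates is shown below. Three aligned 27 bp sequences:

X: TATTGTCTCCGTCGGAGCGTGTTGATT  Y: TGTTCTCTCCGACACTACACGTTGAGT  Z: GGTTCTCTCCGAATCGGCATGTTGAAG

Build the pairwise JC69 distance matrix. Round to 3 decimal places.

d(X,Y) = 0.511, d(X,Z) = 0.588, d(Y,Z) = 0.377

X–Y: 10/27 sites differ → p ≈ 0.37037, d = −0.75 ln(1 − 0.493827) = 0.510658 ≈ 0.511.
X–Z: 11/27 sites differ → p ≈ 0.407407, d = −0.75 ln(1 − 0.543209) = 0.587647 ≈ 0.588.
Y–Z: 8/27 sites differ → p ≈ 0.296296, d = −0.75 ln(1 − 0.395061) = 0.376971 ≈ 0.377.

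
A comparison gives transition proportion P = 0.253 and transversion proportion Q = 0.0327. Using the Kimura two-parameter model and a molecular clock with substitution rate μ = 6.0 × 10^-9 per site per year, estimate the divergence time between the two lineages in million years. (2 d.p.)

33.65

Under the Kimura two-parameter model, d = −½ ln(1 − 2P − Q) − ¼ ln(1 − 2Q).
1 − 2P − Q = 0.4613, giving −½ ln(0.4613) = 0.386853.
1 − 2Q = 0.9346, giving −¼ ln(0.9346) = 0.016909.
d = 0.386853 + 0.016909 = 0.403762.
Under a molecular clock d = 2μt, so t = d/(2μ) = 0.403762 / (2 × 6.0 × 10^-9) = 33.65 million years.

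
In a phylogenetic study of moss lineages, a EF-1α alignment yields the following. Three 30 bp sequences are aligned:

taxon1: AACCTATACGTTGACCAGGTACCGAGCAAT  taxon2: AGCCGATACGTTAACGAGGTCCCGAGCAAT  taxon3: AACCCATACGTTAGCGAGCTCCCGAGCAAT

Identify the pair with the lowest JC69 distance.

taxon2 and taxon3

taxon1–taxon2: 5/30 differ, p = 0.167, d = 0.188.
taxon1–taxon3: 6/30 differ, p = 0.200, d = 0.233.
taxon2–taxon3: 4/30 differ, p = 0.133, d = 0.147.
The smallest distance is between taxon2 and taxon3.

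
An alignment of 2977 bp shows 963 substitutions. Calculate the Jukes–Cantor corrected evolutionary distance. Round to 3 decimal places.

0.423

p = 963/2977 ≈ 0.32348.
d = −(3/4) ln(1 − 4p/3) = −0.75 ln(1 − 0.431307) = −0.75 ln(0.568693)
  = −0.75 × (-0.564415) = 0.423311 substitutions/site.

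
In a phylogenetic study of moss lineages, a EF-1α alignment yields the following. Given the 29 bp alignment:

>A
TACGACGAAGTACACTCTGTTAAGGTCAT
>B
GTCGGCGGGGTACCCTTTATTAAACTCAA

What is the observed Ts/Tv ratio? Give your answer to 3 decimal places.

Transitions are A↔G and C↔T; transversions are all other mismatches.
Transitions: 6. Transversions: 5.
R = 6/5 = 1.200.

1.200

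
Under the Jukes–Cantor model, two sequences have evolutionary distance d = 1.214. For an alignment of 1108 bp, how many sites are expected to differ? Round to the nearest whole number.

Invert JC69: p = (3/4)(1 − e^(−4d/3)) = 0.75 × (1 − e^(-1.618667)) = 0.75 × (1 − 0.198163) = 0.601378.
Expected differing sites = pL ≈ 0.601378 × 1108 = 666.326824 ≈ 666.

666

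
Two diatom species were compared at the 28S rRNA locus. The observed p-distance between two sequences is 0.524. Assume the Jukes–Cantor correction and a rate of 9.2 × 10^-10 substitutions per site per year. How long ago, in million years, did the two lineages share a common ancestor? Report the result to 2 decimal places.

488.94

d = −(3/4) ln(1 − 4p/3) = −0.75 ln(1 − 0.698667) = −0.75 ln(0.301333)
  = −0.75 × (-1.199539) = 0.899654 substitutions/site.
Under a molecular clock d = 2μt, so t = d/(2μ) = 0.899654 / (2 × 9.2 × 10^-10) = 488.94 million years.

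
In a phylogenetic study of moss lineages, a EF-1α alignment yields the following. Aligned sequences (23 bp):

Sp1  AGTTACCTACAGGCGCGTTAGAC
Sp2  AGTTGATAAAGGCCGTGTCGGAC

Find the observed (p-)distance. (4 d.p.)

The sequences differ at 10 of 23 positions (sites 5, 6, 7, 8, 10, 11, 13, 16, 19, 20).
p = 10/23 = 0.434782… ≈ 0.4348 (to 4 d.p.).

0.4348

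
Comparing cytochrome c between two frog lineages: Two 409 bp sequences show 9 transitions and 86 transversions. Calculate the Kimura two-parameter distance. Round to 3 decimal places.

P = 9/409 ≈ 0.022005 and Q = 86/409 ≈ 0.210269.
Under the Kimura two-parameter model, d = −½ ln(1 − 2P − Q) − ¼ ln(1 − 2Q).
1 − 2P − Q = 0.745721, giving −½ ln(0.745721) = 0.146702.
1 − 2Q = 0.579462, giving −¼ ln(0.579462) = 0.136414.
d = 0.146702 + 0.136414 = 0.283116.

0.283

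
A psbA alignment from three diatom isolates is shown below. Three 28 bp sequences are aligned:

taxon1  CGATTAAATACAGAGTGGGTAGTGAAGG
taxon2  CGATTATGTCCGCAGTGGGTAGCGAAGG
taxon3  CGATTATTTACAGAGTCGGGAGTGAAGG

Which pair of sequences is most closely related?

taxon1–taxon2: 6/28 differ, p = 0.214, d = 0.252.
taxon1–taxon3: 4/28 differ, p = 0.143, d = 0.158.
taxon2–taxon3: 7/28 differ, p = 0.250, d = 0.304.
The smallest distance is between taxon1 and taxon3.

taxon1 and taxon3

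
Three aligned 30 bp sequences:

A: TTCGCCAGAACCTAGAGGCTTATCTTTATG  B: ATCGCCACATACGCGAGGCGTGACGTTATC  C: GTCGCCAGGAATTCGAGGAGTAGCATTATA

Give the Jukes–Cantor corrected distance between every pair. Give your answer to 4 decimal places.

A–B: 11/30 sites differ → p ≈ 0.366667, d = −0.75 ln(1 − 0.488889) = 0.503376 ≈ 0.5034.
A–C: 10/30 sites differ → p ≈ 0.333333, d = −0.75 ln(1 − 0.444444) = 0.440839 ≈ 0.4408.
B–C: 11/30 sites differ → p ≈ 0.366667, d = −0.75 ln(1 − 0.488889) = 0.503376 ≈ 0.5034.

d(A,B) = 0.5034, d(A,C) = 0.4408, d(B,C) = 0.5034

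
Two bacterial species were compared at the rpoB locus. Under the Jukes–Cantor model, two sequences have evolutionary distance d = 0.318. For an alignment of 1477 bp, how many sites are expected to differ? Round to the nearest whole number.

383

Invert JC69: p = (3/4)(1 − e^(−4d/3)) = 0.75 × (1 − e^(-0.424)) = 0.75 × (1 − 0.654424) = 0.259182.
Expected differing sites = pL ≈ 0.259182 × 1477 = 382.811814 ≈ 383.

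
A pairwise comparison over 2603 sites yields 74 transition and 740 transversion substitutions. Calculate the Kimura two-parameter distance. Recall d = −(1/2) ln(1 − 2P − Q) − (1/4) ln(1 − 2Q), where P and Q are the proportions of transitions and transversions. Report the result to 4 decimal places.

0.4188

P = 74/2603 ≈ 0.028429 and Q = 740/2603 ≈ 0.284287.
Under the Kimura two-parameter model, d = −½ ln(1 − 2P − Q) − ¼ ln(1 − 2Q).
1 − 2P − Q = 0.658855, giving −½ ln(0.658855) = 0.208626.
1 − 2Q = 0.431426, giving −¼ ln(0.431426) = 0.210165.
d = 0.208626 + 0.210165 = 0.418791.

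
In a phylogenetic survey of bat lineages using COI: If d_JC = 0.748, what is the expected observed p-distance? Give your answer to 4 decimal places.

0.4734

p = (3/4)(1 − e^(−4d/3)) = 0.75 × (1 − e^(-0.997333)) = 0.75 × (1 − 0.368862) = 0.473354.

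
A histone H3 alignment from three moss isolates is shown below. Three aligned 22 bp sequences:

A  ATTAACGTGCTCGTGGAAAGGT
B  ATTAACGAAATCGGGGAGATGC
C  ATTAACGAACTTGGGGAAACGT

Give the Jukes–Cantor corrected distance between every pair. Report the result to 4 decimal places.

A–B: 7/22 sites differ → p ≈ 0.318182, d = −0.75 ln(1 − 0.424243) = 0.414052 ≈ 0.4141.
A–C: 5/22 sites differ → p ≈ 0.227273, d = −0.75 ln(1 − 0.303031) = 0.270761 ≈ 0.2708.
B–C: 5/22 sites differ → p ≈ 0.227273, d = −0.75 ln(1 − 0.303031) = 0.270761 ≈ 0.2708.

d(A,B) = 0.4141, d(A,C) = 0.2708, d(B,C) = 0.2708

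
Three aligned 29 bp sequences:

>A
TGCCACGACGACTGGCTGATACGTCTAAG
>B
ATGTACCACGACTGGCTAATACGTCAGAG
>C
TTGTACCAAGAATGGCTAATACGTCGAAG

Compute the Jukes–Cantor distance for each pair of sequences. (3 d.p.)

A–B: 8/29 sites differ → p ≈ 0.275862, d = −0.75 ln(1 − 0.367816) = 0.343931 ≈ 0.344.
A–C: 8/29 sites differ → p ≈ 0.275862, d = −0.75 ln(1 − 0.367816) = 0.343931 ≈ 0.344.
B–C: 5/29 sites differ → p ≈ 0.172414, d = −0.75 ln(1 − 0.229885) = 0.195912 ≈ 0.196.

d(A,B) = 0.344, d(A,C) = 0.344, d(B,C) = 0.196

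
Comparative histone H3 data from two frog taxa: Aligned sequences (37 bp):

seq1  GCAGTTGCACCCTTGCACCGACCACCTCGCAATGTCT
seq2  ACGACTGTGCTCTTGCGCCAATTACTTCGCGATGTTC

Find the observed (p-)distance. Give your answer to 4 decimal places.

0.4054

The sequences differ at 15 of 37 positions.
p = 15/37 = 0.405405… ≈ 0.4054 (to 4 d.p.).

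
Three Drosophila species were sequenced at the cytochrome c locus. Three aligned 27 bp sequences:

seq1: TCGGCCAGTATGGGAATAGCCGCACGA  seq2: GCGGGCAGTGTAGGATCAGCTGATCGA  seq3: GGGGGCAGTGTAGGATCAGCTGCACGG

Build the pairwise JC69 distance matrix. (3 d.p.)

seq1–seq2: 9/27 sites differ → p ≈ 0.333333, d = −0.75 ln(1 − 0.444444) = 0.440839 ≈ 0.441.
seq1–seq3: 9/27 sites differ → p ≈ 0.333333, d = −0.75 ln(1 − 0.444444) = 0.440839 ≈ 0.441.
seq2–seq3: 4/27 sites differ → p ≈ 0.148148, d = −0.75 ln(1 − 0.197531) = 0.165047 ≈ 0.165.

d(seq1,seq2) = 0.441, d(seq1,seq3) = 0.441, d(seq2,seq3) = 0.165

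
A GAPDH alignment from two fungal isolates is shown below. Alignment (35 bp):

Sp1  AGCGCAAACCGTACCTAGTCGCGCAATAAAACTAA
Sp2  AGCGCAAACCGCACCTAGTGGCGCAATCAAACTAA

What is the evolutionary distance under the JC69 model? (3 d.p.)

0.091

The sequences differ at 3 of 35 sites (12, 20, 28), so p = 3/35 ≈ 0.085714.
d = −(3/4) ln(1 − 4p/3) = −0.75 ln(1 − 0.114285) = −0.75 ln(0.885715)
  = −0.75 × (-0.121360) = 0.091020 substitutions/site.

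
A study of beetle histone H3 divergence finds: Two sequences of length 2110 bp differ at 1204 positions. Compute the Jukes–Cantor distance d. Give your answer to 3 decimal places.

p = 1204/2110 ≈ 0.570616.
d = −(3/4) ln(1 − 4p/3) = −0.75 ln(1 − 0.760821) = −0.75 ln(0.239179)
  = −0.75 × (-1.430543) = 1.072907 substitutions/site.

1.073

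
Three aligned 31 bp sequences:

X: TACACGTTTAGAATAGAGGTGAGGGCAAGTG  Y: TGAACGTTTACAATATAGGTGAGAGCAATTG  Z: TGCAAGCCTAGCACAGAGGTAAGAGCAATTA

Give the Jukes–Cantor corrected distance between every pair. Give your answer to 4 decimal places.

X–Y: 6/31 sites differ → p ≈ 0.193548, d = −0.75 ln(1 − 0.258064) = 0.223869 ≈ 0.2239.
X–Z: 10/31 sites differ → p ≈ 0.322581, d = −0.75 ln(1 − 0.430108) = 0.421731 ≈ 0.4217.
Y–Z: 10/31 sites differ → p ≈ 0.322581, d = −0.75 ln(1 − 0.430108) = 0.421731 ≈ 0.4217.

d(X,Y) = 0.2239, d(X,Z) = 0.4217, d(Y,Z) = 0.4217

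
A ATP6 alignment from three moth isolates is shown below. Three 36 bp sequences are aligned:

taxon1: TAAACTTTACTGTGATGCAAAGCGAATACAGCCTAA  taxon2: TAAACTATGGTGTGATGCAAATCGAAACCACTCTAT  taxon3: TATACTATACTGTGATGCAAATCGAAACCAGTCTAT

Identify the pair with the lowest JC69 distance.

taxon2 and taxon3

taxon1–taxon2: 9/36 differ, p = 0.250, d = 0.304.
taxon1–taxon3: 7/36 differ, p = 0.194, d = 0.225.
taxon2–taxon3: 4/36 differ, p = 0.111, d = 0.120.
The smallest distance is between taxon2 and taxon3.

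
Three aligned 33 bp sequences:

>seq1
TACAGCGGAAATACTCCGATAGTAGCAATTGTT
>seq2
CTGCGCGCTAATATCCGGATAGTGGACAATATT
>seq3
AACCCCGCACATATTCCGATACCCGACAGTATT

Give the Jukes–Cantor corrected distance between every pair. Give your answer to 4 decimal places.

seq1–seq2: 14/33 sites differ → p ≈ 0.424242, d = −0.75 ln(1 − 0.565656) = 0.625439 ≈ 0.6254.
seq1–seq3: 13/33 sites differ → p ≈ 0.393939, d = −0.75 ln(1 − 0.525252) = 0.558728 ≈ 0.5587.
seq2–seq3: 12/33 sites differ → p ≈ 0.363636, d = −0.75 ln(1 − 0.484848) = 0.497470 ≈ 0.4975.

d(seq1,seq2) = 0.6254, d(seq1,seq3) = 0.5587, d(seq2,seq3) = 0.4975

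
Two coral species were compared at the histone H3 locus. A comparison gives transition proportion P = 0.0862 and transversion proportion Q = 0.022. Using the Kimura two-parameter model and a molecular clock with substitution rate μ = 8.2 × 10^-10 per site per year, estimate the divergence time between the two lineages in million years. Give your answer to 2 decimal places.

Under the Kimura two-parameter model, d = −½ ln(1 − 2P − Q) − ¼ ln(1 − 2Q).
1 − 2P − Q = 0.8056, giving −½ ln(0.8056) = 0.108084.
1 − 2Q = 0.956, giving −¼ ln(0.956) = 0.011249.
d = 0.108084 + 0.011249 = 0.119333.
Under a molecular clock d = 2μt, so t = d/(2μ) = 0.119333 / (2 × 8.2 × 10^-10) = 72.76 million years.

72.76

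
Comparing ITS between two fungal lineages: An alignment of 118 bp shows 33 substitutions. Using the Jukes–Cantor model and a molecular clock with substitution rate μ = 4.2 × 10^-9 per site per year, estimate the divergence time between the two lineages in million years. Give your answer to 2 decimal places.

41.66

p = 33/118 ≈ 0.279661.
d = −(3/4) ln(1 − 4p/3) = −0.75 ln(1 − 0.372881) = −0.75 ln(0.627119)
  = −0.75 × (-0.466619) = 0.349964 substitutions/site.
Under a molecular clock d = 2μt, so t = d/(2μ) = 0.349964 / (2 × 4.2 × 10^-9) = 41.66 million years.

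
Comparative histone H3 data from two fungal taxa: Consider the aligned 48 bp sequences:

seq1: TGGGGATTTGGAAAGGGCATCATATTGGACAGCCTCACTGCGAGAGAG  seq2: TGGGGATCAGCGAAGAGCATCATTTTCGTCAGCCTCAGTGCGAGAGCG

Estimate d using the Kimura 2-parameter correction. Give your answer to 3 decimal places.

Of 48 sites, 3 differences are transitions and 7 are transversions, so P = 3/48 = 0.0625 and Q = 7/48 ≈ 0.145833.
Under the Kimura two-parameter model, d = −½ ln(1 − 2P − Q) − ¼ ln(1 − 2Q).
1 − 2P − Q = 0.729167, giving −½ ln(0.729167) = 0.157926.
1 − 2Q = 0.708334, giving −¼ ln(0.708334) = 0.086210.
d = 0.157926 + 0.086210 = 0.244136.

0.244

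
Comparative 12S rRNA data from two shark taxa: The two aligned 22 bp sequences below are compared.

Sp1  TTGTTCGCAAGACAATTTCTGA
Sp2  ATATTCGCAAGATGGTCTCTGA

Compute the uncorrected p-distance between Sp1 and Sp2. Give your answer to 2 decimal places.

The sequences differ at 6 of 22 positions (sites 1, 3, 13, 14, 15, 17).
p = 6/22 = 0.272727… ≈ 0.27 (to 2 d.p.).

0.27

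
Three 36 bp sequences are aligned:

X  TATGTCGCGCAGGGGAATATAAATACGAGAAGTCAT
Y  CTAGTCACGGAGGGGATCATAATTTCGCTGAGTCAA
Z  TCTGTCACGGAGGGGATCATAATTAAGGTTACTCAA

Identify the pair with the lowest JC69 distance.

Y and Z

X–Y: 13/36 differ, p = 0.361, d = 0.493.
X–Z: 12/36 differ, p = 0.333, d = 0.441.
Y–Z: 8/36 differ, p = 0.222, d = 0.264.
The smallest distance is between Y and Z.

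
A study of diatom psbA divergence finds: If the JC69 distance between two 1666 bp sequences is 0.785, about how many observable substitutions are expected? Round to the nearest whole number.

811

Invert JC69: p = (3/4)(1 − e^(−4d/3)) = 0.75 × (1 − e^(-1.046667)) = 0.75 × (1 − 0.351106) = 0.486671.
Expected differing sites = pL ≈ 0.486671 × 1666 = 810.793886 ≈ 811.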